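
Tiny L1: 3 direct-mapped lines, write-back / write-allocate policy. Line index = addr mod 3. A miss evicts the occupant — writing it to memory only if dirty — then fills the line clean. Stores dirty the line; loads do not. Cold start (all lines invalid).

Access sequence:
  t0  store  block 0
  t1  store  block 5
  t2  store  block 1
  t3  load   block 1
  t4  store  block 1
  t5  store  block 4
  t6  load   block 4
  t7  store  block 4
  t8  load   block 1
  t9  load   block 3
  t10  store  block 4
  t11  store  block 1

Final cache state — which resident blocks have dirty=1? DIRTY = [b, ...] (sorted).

0: W B0 -> L0 miss  d=D]
1: W B5 -> L2 miss  d=D]
2: W B1 -> L1 miss  d=D]
3: R B1 -> L1 hit  d=D]
4: W B1 -> L1 hit  d=D]
5: W B4 -> L1 miss wb->B1  d=D]
6: R B4 -> L1 hit  d=D]
7: W B4 -> L1 hit  d=D]
8: R B1 -> L1 miss wb->B4  d=-]
9: R B3 -> L0 miss wb->B0  d=-]
10: W B4 -> L1 miss  d=D]
11: W B1 -> L1 miss wb->B4  d=D]

DIRTY = [1, 5]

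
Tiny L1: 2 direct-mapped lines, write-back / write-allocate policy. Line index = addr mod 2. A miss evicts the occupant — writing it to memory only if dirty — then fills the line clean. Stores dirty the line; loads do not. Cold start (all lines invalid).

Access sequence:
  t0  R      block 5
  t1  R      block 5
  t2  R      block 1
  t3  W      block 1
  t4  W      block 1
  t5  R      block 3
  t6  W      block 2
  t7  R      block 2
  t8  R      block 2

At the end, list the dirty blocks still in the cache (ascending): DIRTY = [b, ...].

DIRTY = [2]

0: R B5 -> L1 miss  d=-]
1: R B5 -> L1 hit  d=-]
2: R B1 -> L1 miss  d=-]
3: W B1 -> L1 hit  d=D]
4: W B1 -> L1 hit  d=D]
5: R B3 -> L1 miss wb->B1  d=-]
6: W B2 -> L0 miss  d=D]
7: R B2 -> L0 hit  d=D]
8: R B2 -> L0 hit  d=D]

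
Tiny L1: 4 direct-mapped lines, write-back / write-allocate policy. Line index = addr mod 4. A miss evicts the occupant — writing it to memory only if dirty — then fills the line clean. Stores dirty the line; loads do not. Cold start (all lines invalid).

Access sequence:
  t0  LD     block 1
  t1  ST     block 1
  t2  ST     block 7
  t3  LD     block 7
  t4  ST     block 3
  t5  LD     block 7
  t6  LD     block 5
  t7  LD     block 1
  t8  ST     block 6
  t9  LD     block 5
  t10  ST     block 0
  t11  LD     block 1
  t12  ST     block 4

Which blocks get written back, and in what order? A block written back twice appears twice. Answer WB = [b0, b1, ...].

  0 | R B1 → L1 miss [-]
  1 | W B1 → L1 hit [D]
  2 | W B7 → L3 miss [D]
  3 | R B7 → L3 hit [D]
  4 | W B3 → L3 miss wb→B7 [D]
  5 | R B7 → L3 miss wb→B3 [-]
  6 | R B5 → L1 miss wb→B1 [-]
  7 | R B1 → L1 miss [-]
  8 | W B6 → L2 miss [D]
  9 | R B5 → L1 miss [-]
  10 | W B0 → L0 miss [D]
  11 | R B1 → L1 miss [-]
  12 | W B4 → L0 miss wb→B0 [D]

WB = [7, 3, 1, 0]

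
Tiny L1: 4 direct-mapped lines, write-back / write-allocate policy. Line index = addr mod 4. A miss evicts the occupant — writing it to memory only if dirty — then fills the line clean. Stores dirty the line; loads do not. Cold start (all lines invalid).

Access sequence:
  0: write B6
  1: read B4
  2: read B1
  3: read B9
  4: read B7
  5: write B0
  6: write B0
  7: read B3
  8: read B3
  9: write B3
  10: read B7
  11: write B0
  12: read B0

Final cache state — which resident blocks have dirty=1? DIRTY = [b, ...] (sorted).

DIRTY = [0, 6]

0: W B6 -> L2 miss  d=D]
1: R B4 -> L0 miss  d=-]
2: R B1 -> L1 miss  d=-]
3: R B9 -> L1 miss  d=-]
4: R B7 -> L3 miss  d=-]
5: W B0 -> L0 miss  d=D]
6: W B0 -> L0 hit  d=D]
7: R B3 -> L3 miss  d=-]
8: R B3 -> L3 hit  d=-]
9: W B3 -> L3 hit  d=D]
10: R B7 -> L3 miss wb->B3  d=-]
11: W B0 -> L0 hit  d=D]
12: R B0 -> L0 hit  d=D]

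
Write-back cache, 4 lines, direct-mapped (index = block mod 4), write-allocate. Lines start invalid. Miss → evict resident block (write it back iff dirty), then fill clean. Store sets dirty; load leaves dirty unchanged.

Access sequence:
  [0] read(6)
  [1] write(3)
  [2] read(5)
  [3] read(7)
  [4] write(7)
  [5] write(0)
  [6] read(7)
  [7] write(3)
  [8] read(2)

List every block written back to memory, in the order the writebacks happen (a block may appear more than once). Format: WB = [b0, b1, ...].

  0 | R B6 → L2 miss [-]
  1 | W B3 → L3 miss [D]
  2 | R B5 → L1 miss [-]
  3 | R B7 → L3 miss wb→B3 [-]
  4 | W B7 → L3 hit [D]
  5 | W B0 → L0 miss [D]
  6 | R B7 → L3 hit [D]
  7 | W B3 → L3 miss wb→B7 [D]
  8 | R B2 → L2 miss [-]

WB = [3, 7]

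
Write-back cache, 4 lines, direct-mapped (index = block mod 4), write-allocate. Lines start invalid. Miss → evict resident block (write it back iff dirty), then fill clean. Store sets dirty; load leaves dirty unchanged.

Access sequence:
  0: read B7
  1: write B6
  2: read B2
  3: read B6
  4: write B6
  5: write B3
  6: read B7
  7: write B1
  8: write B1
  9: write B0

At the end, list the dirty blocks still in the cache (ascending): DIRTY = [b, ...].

DIRTY = [0, 1, 6]

0: R B7 → L3 miss [-]
1: W B6 → L2 miss [D]
2: R B2 → L2 miss wb→B6 [-]
3: R B6 → L2 miss [-]
4: W B6 → L2 hit [D]
5: W B3 → L3 miss [D]
6: R B7 → L3 miss wb→B3 [-]
7: W B1 → L1 miss [D]
8: W B1 → L1 hit [D]
9: W B0 → L0 miss [D]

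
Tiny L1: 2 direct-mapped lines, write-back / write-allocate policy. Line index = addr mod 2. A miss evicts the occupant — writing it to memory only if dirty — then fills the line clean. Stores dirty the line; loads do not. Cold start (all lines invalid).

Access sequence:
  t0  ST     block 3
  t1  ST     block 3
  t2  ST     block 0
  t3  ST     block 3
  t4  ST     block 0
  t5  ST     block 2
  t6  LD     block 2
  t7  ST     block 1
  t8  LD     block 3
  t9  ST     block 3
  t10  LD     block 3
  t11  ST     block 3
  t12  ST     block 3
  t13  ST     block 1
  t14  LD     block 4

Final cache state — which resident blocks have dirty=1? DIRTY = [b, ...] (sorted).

DIRTY = [1]

0: W B3 -> L1 miss  d=D]
1: W B3 -> L1 hit  d=D]
2: W B0 -> L0 miss  d=D]
3: W B3 -> L1 hit  d=D]
4: W B0 -> L0 hit  d=D]
5: W B2 -> L0 miss wb->B0  d=D]
6: R B2 -> L0 hit  d=D]
7: W B1 -> L1 miss wb->B3  d=D]
8: R B3 -> L1 miss wb->B1  d=-]
9: W B3 -> L1 hit  d=D]
10: R B3 -> L1 hit  d=D]
11: W B3 -> L1 hit  d=D]
12: W B3 -> L1 hit  d=D]
13: W B1 -> L1 miss wb->B3  d=D]
14: R B4 -> L0 miss wb->B2  d=-]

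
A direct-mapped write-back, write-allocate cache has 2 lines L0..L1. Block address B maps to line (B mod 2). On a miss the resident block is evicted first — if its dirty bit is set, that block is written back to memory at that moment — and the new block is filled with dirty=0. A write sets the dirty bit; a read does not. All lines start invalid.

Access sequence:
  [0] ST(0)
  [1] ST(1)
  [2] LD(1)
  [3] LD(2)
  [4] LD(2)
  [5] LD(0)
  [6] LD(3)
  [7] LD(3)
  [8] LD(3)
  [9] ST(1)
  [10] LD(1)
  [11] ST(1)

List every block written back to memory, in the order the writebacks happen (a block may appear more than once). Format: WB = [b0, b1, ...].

  0 | W B0 → L0 miss [D]
  1 | W B1 → L1 miss [D]
  2 | R B1 → L1 hit [D]
  3 | R B2 → L0 miss wb→B0 [-]
  4 | R B2 → L0 hit [-]
  5 | R B0 → L0 miss [-]
  6 | R B3 → L1 miss wb→B1 [-]
  7 | R B3 → L1 hit [-]
  8 | R B3 → L1 hit [-]
  9 | W B1 → L1 miss [D]
  10 | R B1 → L1 hit [D]
  11 | W B1 → L1 hit [D]

WB = [0, 1]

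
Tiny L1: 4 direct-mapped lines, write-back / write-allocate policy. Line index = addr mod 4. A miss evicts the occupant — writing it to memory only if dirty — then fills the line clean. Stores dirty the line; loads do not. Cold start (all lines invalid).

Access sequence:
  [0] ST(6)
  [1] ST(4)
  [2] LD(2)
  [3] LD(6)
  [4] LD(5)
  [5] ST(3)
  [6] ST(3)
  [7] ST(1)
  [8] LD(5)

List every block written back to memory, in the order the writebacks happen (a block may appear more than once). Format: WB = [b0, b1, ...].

  0 | W B6 → L2 miss [D]
  1 | W B4 → L0 miss [D]
  2 | R B2 → L2 miss wb→B6 [-]
  3 | R B6 → L2 miss [-]
  4 | R B5 → L1 miss [-]
  5 | W B3 → L3 miss [D]
  6 | W B3 → L3 hit [D]
  7 | W B1 → L1 miss [D]
  8 | R B5 → L1 miss wb→B1 [-]

WB = [6, 1]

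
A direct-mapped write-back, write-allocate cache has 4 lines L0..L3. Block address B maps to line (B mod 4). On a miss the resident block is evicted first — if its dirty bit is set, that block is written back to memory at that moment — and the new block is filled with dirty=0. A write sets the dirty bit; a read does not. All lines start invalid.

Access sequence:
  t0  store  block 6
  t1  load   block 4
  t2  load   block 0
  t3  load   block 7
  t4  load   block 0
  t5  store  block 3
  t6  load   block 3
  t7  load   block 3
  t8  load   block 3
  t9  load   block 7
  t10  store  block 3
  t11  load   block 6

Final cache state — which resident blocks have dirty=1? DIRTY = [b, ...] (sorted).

0: W B6 -> L2 miss  d=D]
1: R B4 -> L0 miss  d=-]
2: R B0 -> L0 miss  d=-]
3: R B7 -> L3 miss  d=-]
4: R B0 -> L0 hit  d=-]
5: W B3 -> L3 miss  d=D]
6: R B3 -> L3 hit  d=D]
7: R B3 -> L3 hit  d=D]
8: R B3 -> L3 hit  d=D]
9: R B7 -> L3 miss wb->B3  d=-]
10: W B3 -> L3 miss  d=D]
11: R B6 -> L2 hit  d=D]

DIRTY = [3, 6]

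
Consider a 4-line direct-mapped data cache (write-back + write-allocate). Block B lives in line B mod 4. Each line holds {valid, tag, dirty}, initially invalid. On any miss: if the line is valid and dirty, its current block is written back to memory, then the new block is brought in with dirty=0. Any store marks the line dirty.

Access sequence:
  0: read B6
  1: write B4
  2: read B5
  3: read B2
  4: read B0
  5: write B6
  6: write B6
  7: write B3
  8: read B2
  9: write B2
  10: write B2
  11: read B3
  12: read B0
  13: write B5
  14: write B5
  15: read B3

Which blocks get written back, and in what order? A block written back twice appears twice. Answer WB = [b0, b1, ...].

WB = [4, 6]

  0 | R B6 → L2 miss [-]
  1 | W B4 → L0 miss [D]
  2 | R B5 → L1 miss [-]
  3 | R B2 → L2 miss [-]
  4 | R B0 → L0 miss wb→B4 [-]
  5 | W B6 → L2 miss [D]
  6 | W B6 → L2 hit [D]
  7 | W B3 → L3 miss [D]
  8 | R B2 → L2 miss wb→B6 [-]
  9 | W B2 → L2 hit [D]
  10 | W B2 → L2 hit [D]
  11 | R B3 → L3 hit [D]
  12 | R B0 → L0 hit [-]
  13 | W B5 → L1 hit [D]
  14 | W B5 → L1 hit [D]
  15 | R B3 → L3 hit [D]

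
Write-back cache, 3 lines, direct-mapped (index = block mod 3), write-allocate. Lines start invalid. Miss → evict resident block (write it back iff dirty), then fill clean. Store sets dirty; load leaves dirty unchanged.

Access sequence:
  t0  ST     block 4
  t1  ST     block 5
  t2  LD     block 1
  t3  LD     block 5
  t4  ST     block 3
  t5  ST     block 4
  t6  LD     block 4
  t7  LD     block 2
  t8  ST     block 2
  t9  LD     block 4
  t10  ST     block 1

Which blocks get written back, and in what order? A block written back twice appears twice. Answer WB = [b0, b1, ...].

0: W B4 → L1 miss [D]
1: W B5 → L2 miss [D]
2: R B1 → L1 miss wb→B4 [-]
3: R B5 → L2 hit [D]
4: W B3 → L0 miss [D]
5: W B4 → L1 miss [D]
6: R B4 → L1 hit [D]
7: R B2 → L2 miss wb→B5 [-]
8: W B2 → L2 hit [D]
9: R B4 → L1 hit [D]
10: W B1 → L1 miss wb→B4 [D]

WB = [4, 5, 4]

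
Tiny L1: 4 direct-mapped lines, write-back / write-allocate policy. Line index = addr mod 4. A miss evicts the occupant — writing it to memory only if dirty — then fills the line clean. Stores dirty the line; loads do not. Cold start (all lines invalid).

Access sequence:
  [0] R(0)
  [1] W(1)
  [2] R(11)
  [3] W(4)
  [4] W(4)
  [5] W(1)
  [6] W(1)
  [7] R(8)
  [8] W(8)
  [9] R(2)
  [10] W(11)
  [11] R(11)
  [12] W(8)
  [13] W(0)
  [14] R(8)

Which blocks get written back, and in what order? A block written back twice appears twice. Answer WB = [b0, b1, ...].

WB = [4, 8, 0]

0: R B0 → L0 miss [-]
1: W B1 → L1 miss [D]
2: R B11 → L3 miss [-]
3: W B4 → L0 miss [D]
4: W B4 → L0 hit [D]
5: W B1 → L1 hit [D]
6: W B1 → L1 hit [D]
7: R B8 → L0 miss wb→B4 [-]
8: W B8 → L0 hit [D]
9: R B2 → L2 miss [-]
10: W B11 → L3 hit [D]
11: R B11 → L3 hit [D]
12: W B8 → L0 hit [D]
13: W B0 → L0 miss wb→B8 [D]
14: R B8 → L0 miss wb→B0 [-]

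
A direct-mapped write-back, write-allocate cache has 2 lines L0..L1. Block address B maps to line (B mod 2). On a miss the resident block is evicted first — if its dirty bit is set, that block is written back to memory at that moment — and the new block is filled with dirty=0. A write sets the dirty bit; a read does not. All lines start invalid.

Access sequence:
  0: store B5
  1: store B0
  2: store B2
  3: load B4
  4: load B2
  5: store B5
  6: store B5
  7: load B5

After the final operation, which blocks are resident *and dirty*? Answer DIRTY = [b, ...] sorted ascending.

DIRTY = [5]

0: W B5 -> L1 miss  d=D]
1: W B0 -> L0 miss  d=D]
2: W B2 -> L0 miss wb->B0  d=D]
3: R B4 -> L0 miss wb->B2  d=-]
4: R B2 -> L0 miss  d=-]
5: W B5 -> L1 hit  d=D]
6: W B5 -> L1 hit  d=D]
7: R B5 -> L1 hit  d=D]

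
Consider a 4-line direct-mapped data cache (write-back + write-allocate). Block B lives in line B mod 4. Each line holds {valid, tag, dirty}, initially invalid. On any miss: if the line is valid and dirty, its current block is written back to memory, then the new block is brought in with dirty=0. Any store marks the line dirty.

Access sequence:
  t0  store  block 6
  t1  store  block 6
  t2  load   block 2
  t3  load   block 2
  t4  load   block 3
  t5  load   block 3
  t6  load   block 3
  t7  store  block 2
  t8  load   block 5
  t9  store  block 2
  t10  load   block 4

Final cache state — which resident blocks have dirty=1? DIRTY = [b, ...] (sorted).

DIRTY = [2]

0: W B6 -> L2 miss  d=D]
1: W B6 -> L2 hit  d=D]
2: R B2 -> L2 miss wb->B6  d=-]
3: R B2 -> L2 hit  d=-]
4: R B3 -> L3 miss  d=-]
5: R B3 -> L3 hit  d=-]
6: R B3 -> L3 hit  d=-]
7: W B2 -> L2 hit  d=D]
8: R B5 -> L1 miss  d=-]
9: W B2 -> L2 hit  d=D]
10: R B4 -> L0 miss  d=-]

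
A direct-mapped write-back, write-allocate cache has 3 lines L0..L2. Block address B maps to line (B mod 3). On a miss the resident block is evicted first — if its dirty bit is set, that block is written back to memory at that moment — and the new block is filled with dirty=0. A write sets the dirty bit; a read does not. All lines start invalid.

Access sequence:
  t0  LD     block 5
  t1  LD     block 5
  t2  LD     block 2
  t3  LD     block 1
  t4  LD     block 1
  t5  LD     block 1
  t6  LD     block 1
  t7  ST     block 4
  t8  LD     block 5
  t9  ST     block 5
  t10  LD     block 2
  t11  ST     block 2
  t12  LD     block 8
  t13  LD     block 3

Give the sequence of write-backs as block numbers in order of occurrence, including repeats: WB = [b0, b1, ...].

0: R B5 → L2 miss [-]
1: R B5 → L2 hit [-]
2: R B2 → L2 miss [-]
3: R B1 → L1 miss [-]
4: R B1 → L1 hit [-]
5: R B1 → L1 hit [-]
6: R B1 → L1 hit [-]
7: W B4 → L1 miss [D]
8: R B5 → L2 miss [-]
9: W B5 → L2 hit [D]
10: R B2 → L2 miss wb→B5 [-]
11: W B2 → L2 hit [D]
12: R B8 → L2 miss wb→B2 [-]
13: R B3 → L0 miss [-]

WB = [5, 2]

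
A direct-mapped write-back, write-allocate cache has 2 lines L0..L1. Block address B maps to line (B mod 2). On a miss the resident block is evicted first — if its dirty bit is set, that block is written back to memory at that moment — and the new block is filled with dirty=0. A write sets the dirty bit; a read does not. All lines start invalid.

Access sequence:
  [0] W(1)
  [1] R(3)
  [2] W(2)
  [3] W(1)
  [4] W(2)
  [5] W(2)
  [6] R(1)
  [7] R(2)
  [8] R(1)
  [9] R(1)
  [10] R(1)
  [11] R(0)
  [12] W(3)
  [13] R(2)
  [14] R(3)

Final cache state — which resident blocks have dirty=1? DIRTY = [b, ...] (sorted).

0: W B1 → L1 miss [D]
1: R B3 → L1 miss wb→B1 [-]
2: W B2 → L0 miss [D]
3: W B1 → L1 miss [D]
4: W B2 → L0 hit [D]
5: W B2 → L0 hit [D]
6: R B1 → L1 hit [D]
7: R B2 → L0 hit [D]
8: R B1 → L1 hit [D]
9: R B1 → L1 hit [D]
10: R B1 → L1 hit [D]
11: R B0 → L0 miss wb→B2 [-]
12: W B3 → L1 miss wb→B1 [D]
13: R B2 → L0 miss [-]
14: R B3 → L1 hit [D]

DIRTY = [3]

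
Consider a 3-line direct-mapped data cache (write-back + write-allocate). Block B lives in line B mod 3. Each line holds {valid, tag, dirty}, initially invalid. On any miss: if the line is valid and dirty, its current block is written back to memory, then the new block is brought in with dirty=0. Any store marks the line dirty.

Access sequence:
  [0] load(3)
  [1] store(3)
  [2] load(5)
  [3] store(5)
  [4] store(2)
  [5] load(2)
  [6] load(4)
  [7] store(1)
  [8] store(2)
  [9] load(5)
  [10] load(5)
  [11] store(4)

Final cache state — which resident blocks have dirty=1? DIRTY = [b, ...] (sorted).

0: R B3 → L0 miss [-]
1: W B3 → L0 hit [D]
2: R B5 → L2 miss [-]
3: W B5 → L2 hit [D]
4: W B2 → L2 miss wb→B5 [D]
5: R B2 → L2 hit [D]
6: R B4 → L1 miss [-]
7: W B1 → L1 miss [D]
8: W B2 → L2 hit [D]
9: R B5 → L2 miss wb→B2 [-]
10: R B5 → L2 hit [-]
11: W B4 → L1 miss wb→B1 [D]

DIRTY = [3, 4]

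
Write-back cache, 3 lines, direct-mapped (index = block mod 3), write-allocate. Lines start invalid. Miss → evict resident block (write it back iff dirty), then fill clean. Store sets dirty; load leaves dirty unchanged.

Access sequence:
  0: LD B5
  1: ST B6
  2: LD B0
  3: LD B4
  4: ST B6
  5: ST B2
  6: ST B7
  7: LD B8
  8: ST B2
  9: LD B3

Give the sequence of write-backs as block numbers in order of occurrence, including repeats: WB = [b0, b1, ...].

WB = [6, 2, 6]

0: R B5 → L2 miss [-]
1: W B6 → L0 miss [D]
2: R B0 → L0 miss wb→B6 [-]
3: R B4 → L1 miss [-]
4: W B6 → L0 miss [D]
5: W B2 → L2 miss [D]
6: W B7 → L1 miss [D]
7: R B8 → L2 miss wb→B2 [-]
8: W B2 → L2 miss [D]
9: R B3 → L0 miss wb→B6 [-]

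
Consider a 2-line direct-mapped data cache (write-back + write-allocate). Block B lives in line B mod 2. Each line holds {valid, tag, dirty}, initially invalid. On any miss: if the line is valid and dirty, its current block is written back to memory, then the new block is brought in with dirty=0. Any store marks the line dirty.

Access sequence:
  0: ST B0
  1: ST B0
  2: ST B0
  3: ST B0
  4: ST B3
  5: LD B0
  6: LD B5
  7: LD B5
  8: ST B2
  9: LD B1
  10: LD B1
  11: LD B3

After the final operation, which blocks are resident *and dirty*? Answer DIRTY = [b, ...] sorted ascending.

0: W B0 -> L0 miss  d=D]
1: W B0 -> L0 hit  d=D]
2: W B0 -> L0 hit  d=D]
3: W B0 -> L0 hit  d=D]
4: W B3 -> L1 miss  d=D]
5: R B0 -> L0 hit  d=D]
6: R B5 -> L1 miss wb->B3  d=-]
7: R B5 -> L1 hit  d=-]
8: W B2 -> L0 miss wb->B0  d=D]
9: R B1 -> L1 miss  d=-]
10: R B1 -> L1 hit  d=-]
11: R B3 -> L1 miss  d=-]

DIRTY = [2]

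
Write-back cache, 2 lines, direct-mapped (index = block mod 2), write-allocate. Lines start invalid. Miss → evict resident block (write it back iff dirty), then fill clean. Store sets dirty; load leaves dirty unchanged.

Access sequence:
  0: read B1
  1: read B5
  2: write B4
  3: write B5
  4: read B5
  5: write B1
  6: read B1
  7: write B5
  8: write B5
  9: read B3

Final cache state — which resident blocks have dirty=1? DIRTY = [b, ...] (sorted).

DIRTY = [4]

  0 | R B1 → L1 miss [-]
  1 | R B5 → L1 miss [-]
  2 | W B4 → L0 miss [D]
  3 | W B5 → L1 hit [D]
  4 | R B5 → L1 hit [D]
  5 | W B1 → L1 miss wb→B5 [D]
  6 | R B1 → L1 hit [D]
  7 | W B5 → L1 miss wb→B1 [D]
  8 | W B5 → L1 hit [D]
  9 | R B3 → L1 miss wb→B5 [-]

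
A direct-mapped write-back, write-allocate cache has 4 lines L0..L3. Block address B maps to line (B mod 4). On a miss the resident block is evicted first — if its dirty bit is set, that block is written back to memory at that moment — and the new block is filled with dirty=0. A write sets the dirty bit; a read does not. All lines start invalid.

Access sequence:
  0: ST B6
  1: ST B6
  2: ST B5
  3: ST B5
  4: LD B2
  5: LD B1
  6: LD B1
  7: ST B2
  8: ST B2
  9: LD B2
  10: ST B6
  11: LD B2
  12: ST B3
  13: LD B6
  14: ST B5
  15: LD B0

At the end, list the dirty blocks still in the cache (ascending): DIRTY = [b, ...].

DIRTY = [3, 5]

0: W B6 -> L2 miss  d=D]
1: W B6 -> L2 hit  d=D]
2: W B5 -> L1 miss  d=D]
3: W B5 -> L1 hit  d=D]
4: R B2 -> L2 miss wb->B6  d=-]
5: R B1 -> L1 miss wb->B5  d=-]
6: R B1 -> L1 hit  d=-]
7: W B2 -> L2 hit  d=D]
8: W B2 -> L2 hit  d=D]
9: R B2 -> L2 hit  d=D]
10: W B6 -> L2 miss wb->B2  d=D]
11: R B2 -> L2 miss wb->B6  d=-]
12: W B3 -> L3 miss  d=D]
13: R B6 -> L2 miss  d=-]
14: W B5 -> L1 miss  d=D]
15: R B0 -> L0 miss  d=-]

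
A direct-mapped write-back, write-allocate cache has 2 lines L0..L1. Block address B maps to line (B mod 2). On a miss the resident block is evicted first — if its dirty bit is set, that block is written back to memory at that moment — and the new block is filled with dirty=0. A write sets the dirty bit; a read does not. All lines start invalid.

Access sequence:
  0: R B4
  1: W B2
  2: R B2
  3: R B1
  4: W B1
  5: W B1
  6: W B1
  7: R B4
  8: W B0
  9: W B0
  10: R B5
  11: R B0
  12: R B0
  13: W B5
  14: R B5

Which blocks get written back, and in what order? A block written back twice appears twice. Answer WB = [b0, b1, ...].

0: R B4 -> L0 miss  d=-]
1: W B2 -> L0 miss  d=D]
2: R B2 -> L0 hit  d=D]
3: R B1 -> L1 miss  d=-]
4: W B1 -> L1 hit  d=D]
5: W B1 -> L1 hit  d=D]
6: W B1 -> L1 hit  d=D]
7: R B4 -> L0 miss wb->B2  d=-]
8: W B0 -> L0 miss  d=D]
9: W B0 -> L0 hit  d=D]
10: R B5 -> L1 miss wb->B1  d=-]
11: R B0 -> L0 hit  d=D]
12: R B0 -> L0 hit  d=D]
13: W B5 -> L1 hit  d=D]
14: R B5 -> L1 hit  d=D]

WB = [2, 1]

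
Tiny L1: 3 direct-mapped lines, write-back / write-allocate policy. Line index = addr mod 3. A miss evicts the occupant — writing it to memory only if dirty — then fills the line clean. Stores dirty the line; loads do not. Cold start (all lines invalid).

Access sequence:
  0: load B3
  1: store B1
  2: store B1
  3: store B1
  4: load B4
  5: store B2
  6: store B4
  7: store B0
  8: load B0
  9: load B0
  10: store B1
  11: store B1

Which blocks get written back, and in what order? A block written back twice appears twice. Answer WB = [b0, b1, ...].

  0 | R B3 → L0 miss [-]
  1 | W B1 → L1 miss [D]
  2 | W B1 → L1 hit [D]
  3 | W B1 → L1 hit [D]
  4 | R B4 → L1 miss wb→B1 [-]
  5 | W B2 → L2 miss [D]
  6 | W B4 → L1 hit [D]
  7 | W B0 → L0 miss [D]
  8 | R B0 → L0 hit [D]
  9 | R B0 → L0 hit [D]
  10 | W B1 → L1 miss wb→B4 [D]
  11 | W B1 → L1 hit [D]

WB = [1, 4]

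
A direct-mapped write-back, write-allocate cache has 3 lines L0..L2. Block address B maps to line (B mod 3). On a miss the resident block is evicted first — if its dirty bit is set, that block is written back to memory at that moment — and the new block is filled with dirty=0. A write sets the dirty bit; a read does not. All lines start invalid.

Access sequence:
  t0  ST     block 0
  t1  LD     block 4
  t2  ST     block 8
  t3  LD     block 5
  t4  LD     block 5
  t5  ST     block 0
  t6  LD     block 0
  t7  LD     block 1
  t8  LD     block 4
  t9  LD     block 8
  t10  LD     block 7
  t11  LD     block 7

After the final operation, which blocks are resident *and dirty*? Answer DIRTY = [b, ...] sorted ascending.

0: W B0 -> L0 miss  d=D]
1: R B4 -> L1 miss  d=-]
2: W B8 -> L2 miss  d=D]
3: R B5 -> L2 miss wb->B8  d=-]
4: R B5 -> L2 hit  d=-]
5: W B0 -> L0 hit  d=D]
6: R B0 -> L0 hit  d=D]
7: R B1 -> L1 miss  d=-]
8: R B4 -> L1 miss  d=-]
9: R B8 -> L2 miss  d=-]
10: R B7 -> L1 miss  d=-]
11: R B7 -> L1 hit  d=-]

DIRTY = [0]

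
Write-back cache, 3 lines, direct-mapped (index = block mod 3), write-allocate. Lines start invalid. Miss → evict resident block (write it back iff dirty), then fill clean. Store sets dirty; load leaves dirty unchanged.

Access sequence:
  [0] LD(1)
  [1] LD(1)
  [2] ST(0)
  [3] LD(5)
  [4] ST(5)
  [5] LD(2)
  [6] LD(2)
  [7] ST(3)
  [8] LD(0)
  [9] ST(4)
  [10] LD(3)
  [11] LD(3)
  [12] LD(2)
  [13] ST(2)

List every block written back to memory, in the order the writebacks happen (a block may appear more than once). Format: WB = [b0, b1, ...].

WB = [5, 0, 3]

0: R B1 → L1 miss [-]
1: R B1 → L1 hit [-]
2: W B0 → L0 miss [D]
3: R B5 → L2 miss [-]
4: W B5 → L2 hit [D]
5: R B2 → L2 miss wb→B5 [-]
6: R B2 → L2 hit [-]
7: W B3 → L0 miss wb→B0 [D]
8: R B0 → L0 miss wb→B3 [-]
9: W B4 → L1 miss [D]
10: R B3 → L0 miss [-]
11: R B3 → L0 hit [-]
12: R B2 → L2 hit [-]
13: W B2 → L2 hit [D]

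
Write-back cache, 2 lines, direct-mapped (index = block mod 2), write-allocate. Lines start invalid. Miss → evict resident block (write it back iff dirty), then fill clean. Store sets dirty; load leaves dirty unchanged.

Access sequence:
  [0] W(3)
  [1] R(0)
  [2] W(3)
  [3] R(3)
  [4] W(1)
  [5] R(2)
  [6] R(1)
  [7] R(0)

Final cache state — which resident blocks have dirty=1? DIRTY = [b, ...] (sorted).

DIRTY = [1]

0: W B3 -> L1 miss  d=D]
1: R B0 -> L0 miss  d=-]
2: W B3 -> L1 hit  d=D]
3: R B3 -> L1 hit  d=D]
4: W B1 -> L1 miss wb->B3  d=D]
5: R B2 -> L0 miss  d=-]
6: R B1 -> L1 hit  d=D]
7: R B0 -> L0 miss  d=-]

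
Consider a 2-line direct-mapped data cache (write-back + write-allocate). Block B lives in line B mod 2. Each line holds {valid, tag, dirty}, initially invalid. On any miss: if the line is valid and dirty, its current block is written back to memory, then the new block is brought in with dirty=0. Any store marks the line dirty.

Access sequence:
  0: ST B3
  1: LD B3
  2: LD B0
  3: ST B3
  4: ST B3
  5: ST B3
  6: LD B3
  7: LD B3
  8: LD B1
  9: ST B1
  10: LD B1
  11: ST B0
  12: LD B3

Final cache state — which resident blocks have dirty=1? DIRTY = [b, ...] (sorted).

DIRTY = [0]

0: W B3 -> L1 miss  d=D]
1: R B3 -> L1 hit  d=D]
2: R B0 -> L0 miss  d=-]
3: W B3 -> L1 hit  d=D]
4: W B3 -> L1 hit  d=D]
5: W B3 -> L1 hit  d=D]
6: R B3 -> L1 hit  d=D]
7: R B3 -> L1 hit  d=D]
8: R B1 -> L1 miss wb->B3  d=-]
9: W B1 -> L1 hit  d=D]
10: R B1 -> L1 hit  d=D]
11: W B0 -> L0 hit  d=D]
12: R B3 -> L1 miss wb->B1  d=-]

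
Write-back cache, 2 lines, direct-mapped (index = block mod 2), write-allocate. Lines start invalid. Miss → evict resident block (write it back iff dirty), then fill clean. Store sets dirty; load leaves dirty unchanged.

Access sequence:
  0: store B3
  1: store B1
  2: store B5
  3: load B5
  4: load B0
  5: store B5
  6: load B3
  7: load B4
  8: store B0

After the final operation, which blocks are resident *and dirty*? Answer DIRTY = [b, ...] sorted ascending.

  0 | W B3 → L1 miss [D]
  1 | W B1 → L1 miss wb→B3 [D]
  2 | W B5 → L1 miss wb→B1 [D]
  3 | R B5 → L1 hit [D]
  4 | R B0 → L0 miss [-]
  5 | W B5 → L1 hit [D]
  6 | R B3 → L1 miss wb→B5 [-]
  7 | R B4 → L0 miss [-]
  8 | W B0 → L0 miss [D]

DIRTY = [0]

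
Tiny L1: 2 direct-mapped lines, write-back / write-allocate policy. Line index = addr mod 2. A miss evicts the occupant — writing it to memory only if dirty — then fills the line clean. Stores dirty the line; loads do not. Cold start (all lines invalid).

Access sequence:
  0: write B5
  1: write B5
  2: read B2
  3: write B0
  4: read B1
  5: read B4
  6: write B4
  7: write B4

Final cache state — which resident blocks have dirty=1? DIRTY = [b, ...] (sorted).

DIRTY = [4]

  0 | W B5 → L1 miss [D]
  1 | W B5 → L1 hit [D]
  2 | R B2 → L0 miss [-]
  3 | W B0 → L0 miss [D]
  4 | R B1 → L1 miss wb→B5 [-]
  5 | R B4 → L0 miss wb→B0 [-]
  6 | W B4 → L0 hit [D]
  7 | W B4 → L0 hit [D]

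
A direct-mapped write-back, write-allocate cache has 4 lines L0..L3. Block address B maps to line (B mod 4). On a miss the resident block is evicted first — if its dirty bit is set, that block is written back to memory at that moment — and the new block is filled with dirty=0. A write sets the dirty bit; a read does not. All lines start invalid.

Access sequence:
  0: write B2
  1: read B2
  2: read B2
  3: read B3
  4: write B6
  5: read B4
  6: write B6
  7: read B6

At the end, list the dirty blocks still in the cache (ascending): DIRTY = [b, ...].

0: W B2 → L2 miss [D]
1: R B2 → L2 hit [D]
2: R B2 → L2 hit [D]
3: R B3 → L3 miss [-]
4: W B6 → L2 miss wb→B2 [D]
5: R B4 → L0 miss [-]
6: W B6 → L2 hit [D]
7: R B6 → L2 hit [D]

DIRTY = [6]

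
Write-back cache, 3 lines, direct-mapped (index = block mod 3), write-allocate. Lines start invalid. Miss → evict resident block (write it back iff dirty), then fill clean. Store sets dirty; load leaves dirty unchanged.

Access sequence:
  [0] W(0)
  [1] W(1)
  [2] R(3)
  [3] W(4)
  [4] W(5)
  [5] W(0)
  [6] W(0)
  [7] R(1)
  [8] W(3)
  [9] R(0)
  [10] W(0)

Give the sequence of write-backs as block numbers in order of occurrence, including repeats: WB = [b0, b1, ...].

  0 | W B0 → L0 miss [D]
  1 | W B1 → L1 miss [D]
  2 | R B3 → L0 miss wb→B0 [-]
  3 | W B4 → L1 miss wb→B1 [D]
  4 | W B5 → L2 miss [D]
  5 | W B0 → L0 miss [D]
  6 | W B0 → L0 hit [D]
  7 | R B1 → L1 miss wb→B4 [-]
  8 | W B3 → L0 miss wb→B0 [D]
  9 | R B0 → L0 miss wb→B3 [-]
  10 | W B0 → L0 hit [D]

WB = [0, 1, 4, 0, 3]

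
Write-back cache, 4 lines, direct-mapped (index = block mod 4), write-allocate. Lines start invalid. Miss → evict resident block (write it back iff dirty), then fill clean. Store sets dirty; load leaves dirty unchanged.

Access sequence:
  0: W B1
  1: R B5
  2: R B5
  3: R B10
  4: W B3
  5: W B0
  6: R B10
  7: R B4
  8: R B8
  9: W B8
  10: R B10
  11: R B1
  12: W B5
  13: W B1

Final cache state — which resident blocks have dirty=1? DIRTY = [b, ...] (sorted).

DIRTY = [1, 3, 8]

0: W B1 → L1 miss [D]
1: R B5 → L1 miss wb→B1 [-]
2: R B5 → L1 hit [-]
3: R B10 → L2 miss [-]
4: W B3 → L3 miss [D]
5: W B0 → L0 miss [D]
6: R B10 → L2 hit [-]
7: R B4 → L0 miss wb→B0 [-]
8: R B8 → L0 miss [-]
9: W B8 → L0 hit [D]
10: R B10 → L2 hit [-]
11: R B1 → L1 miss [-]
12: W B5 → L1 miss [D]
13: W B1 → L1 miss wb→B5 [D]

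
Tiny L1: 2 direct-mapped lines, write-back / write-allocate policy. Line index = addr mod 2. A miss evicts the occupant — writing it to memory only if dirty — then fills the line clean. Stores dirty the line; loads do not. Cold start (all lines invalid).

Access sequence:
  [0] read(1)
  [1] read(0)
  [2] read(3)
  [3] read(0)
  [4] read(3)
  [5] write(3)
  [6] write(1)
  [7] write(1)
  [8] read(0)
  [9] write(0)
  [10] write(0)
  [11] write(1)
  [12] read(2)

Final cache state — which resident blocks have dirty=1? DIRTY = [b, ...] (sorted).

0: R B1 -> L1 miss  d=-]
1: R B0 -> L0 miss  d=-]
2: R B3 -> L1 miss  d=-]
3: R B0 -> L0 hit  d=-]
4: R B3 -> L1 hit  d=-]
5: W B3 -> L1 hit  d=D]
6: W B1 -> L1 miss wb->B3  d=D]
7: W B1 -> L1 hit  d=D]
8: R B0 -> L0 hit  d=-]
9: W B0 -> L0 hit  d=D]
10: W B0 -> L0 hit  d=D]
11: W B1 -> L1 hit  d=D]
12: R B2 -> L0 miss wb->B0  d=-]

DIRTY = [1]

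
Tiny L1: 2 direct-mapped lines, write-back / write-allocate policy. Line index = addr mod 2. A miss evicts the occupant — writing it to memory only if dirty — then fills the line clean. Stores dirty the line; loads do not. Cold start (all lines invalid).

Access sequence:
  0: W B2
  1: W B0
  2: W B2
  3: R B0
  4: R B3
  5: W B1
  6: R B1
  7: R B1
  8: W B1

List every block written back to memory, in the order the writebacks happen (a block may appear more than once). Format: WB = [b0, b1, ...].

0: W B2 → L0 miss [D]
1: W B0 → L0 miss wb→B2 [D]
2: W B2 → L0 miss wb→B0 [D]
3: R B0 → L0 miss wb→B2 [-]
4: R B3 → L1 miss [-]
5: W B1 → L1 miss [D]
6: R B1 → L1 hit [D]
7: R B1 → L1 hit [D]
8: W B1 → L1 hit [D]

WB = [2, 0, 2]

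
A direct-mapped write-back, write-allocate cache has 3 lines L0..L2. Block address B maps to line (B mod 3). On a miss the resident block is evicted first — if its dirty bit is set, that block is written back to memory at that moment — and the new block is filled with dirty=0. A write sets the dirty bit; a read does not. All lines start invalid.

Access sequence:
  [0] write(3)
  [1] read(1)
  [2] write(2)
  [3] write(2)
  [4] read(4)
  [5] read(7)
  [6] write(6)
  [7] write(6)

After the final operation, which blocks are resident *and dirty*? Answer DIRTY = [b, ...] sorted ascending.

0: W B3 -> L0 miss  d=D]
1: R B1 -> L1 miss  d=-]
2: W B2 -> L2 miss  d=D]
3: W B2 -> L2 hit  d=D]
4: R B4 -> L1 miss  d=-]
5: R B7 -> L1 miss  d=-]
6: W B6 -> L0 miss wb->B3  d=D]
7: W B6 -> L0 hit  d=D]

DIRTY = [2, 6]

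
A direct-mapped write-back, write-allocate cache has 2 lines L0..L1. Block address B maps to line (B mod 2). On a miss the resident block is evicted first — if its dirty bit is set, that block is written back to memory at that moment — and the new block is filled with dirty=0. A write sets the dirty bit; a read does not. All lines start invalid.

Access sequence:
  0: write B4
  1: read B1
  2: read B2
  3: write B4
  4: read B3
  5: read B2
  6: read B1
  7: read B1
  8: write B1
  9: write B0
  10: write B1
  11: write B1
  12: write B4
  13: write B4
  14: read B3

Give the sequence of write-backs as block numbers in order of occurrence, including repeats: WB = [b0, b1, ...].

WB = [4, 4, 0, 1]

0: W B4 → L0 miss [D]
1: R B1 → L1 miss [-]
2: R B2 → L0 miss wb→B4 [-]
3: W B4 → L0 miss [D]
4: R B3 → L1 miss [-]
5: R B2 → L0 miss wb→B4 [-]
6: R B1 → L1 miss [-]
7: R B1 → L1 hit [-]
8: W B1 → L1 hit [D]
9: W B0 → L0 miss [D]
10: W B1 → L1 hit [D]
11: W B1 → L1 hit [D]
12: W B4 → L0 miss wb→B0 [D]
13: W B4 → L0 hit [D]
14: R B3 → L1 miss wb→B1 [-]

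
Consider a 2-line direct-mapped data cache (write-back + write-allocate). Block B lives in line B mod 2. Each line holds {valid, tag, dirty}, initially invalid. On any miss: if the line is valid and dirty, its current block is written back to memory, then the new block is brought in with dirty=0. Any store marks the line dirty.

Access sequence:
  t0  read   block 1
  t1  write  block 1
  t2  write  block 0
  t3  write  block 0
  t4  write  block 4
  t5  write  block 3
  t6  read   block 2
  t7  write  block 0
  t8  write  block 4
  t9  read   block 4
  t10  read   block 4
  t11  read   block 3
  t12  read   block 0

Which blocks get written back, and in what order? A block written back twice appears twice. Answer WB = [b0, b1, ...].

WB = [0, 1, 4, 0, 4]

0: R B1 → L1 miss [-]
1: W B1 → L1 hit [D]
2: W B0 → L0 miss [D]
3: W B0 → L0 hit [D]
4: W B4 → L0 miss wb→B0 [D]
5: W B3 → L1 miss wb→B1 [D]
6: R B2 → L0 miss wb→B4 [-]
7: W B0 → L0 miss [D]
8: W B4 → L0 miss wb→B0 [D]
9: R B4 → L0 hit [D]
10: R B4 → L0 hit [D]
11: R B3 → L1 hit [D]
12: R B0 → L0 miss wb→B4 [-]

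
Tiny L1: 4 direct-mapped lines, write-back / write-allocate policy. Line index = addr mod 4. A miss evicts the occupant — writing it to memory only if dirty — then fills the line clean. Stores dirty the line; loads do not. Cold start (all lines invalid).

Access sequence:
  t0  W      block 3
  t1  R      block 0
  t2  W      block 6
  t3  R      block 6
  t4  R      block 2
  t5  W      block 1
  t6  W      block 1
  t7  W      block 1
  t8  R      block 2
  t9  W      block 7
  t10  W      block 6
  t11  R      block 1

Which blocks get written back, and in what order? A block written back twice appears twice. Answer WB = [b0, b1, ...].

0: W B3 → L3 miss [D]
1: R B0 → L0 miss [-]
2: W B6 → L2 miss [D]
3: R B6 → L2 hit [D]
4: R B2 → L2 miss wb→B6 [-]
5: W B1 → L1 miss [D]
6: W B1 → L1 hit [D]
7: W B1 → L1 hit [D]
8: R B2 → L2 hit [-]
9: W B7 → L3 miss wb→B3 [D]
10: W B6 → L2 miss [D]
11: R B1 → L1 hit [D]

WB = [6, 3]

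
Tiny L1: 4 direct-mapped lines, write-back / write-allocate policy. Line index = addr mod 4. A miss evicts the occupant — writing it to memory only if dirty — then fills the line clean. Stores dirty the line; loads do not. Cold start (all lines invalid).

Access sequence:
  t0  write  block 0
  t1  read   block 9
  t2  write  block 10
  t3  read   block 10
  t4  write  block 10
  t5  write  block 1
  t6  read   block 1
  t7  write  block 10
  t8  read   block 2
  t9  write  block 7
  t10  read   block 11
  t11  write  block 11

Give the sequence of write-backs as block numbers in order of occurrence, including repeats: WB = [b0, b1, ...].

0: W B0 → L0 miss [D]
1: R B9 → L1 miss [-]
2: W B10 → L2 miss [D]
3: R B10 → L2 hit [D]
4: W B10 → L2 hit [D]
5: W B1 → L1 miss [D]
6: R B1 → L1 hit [D]
7: W B10 → L2 hit [D]
8: R B2 → L2 miss wb→B10 [-]
9: W B7 → L3 miss [D]
10: R B11 → L3 miss wb→B7 [-]
11: W B11 → L3 hit [D]

WB = [10, 7]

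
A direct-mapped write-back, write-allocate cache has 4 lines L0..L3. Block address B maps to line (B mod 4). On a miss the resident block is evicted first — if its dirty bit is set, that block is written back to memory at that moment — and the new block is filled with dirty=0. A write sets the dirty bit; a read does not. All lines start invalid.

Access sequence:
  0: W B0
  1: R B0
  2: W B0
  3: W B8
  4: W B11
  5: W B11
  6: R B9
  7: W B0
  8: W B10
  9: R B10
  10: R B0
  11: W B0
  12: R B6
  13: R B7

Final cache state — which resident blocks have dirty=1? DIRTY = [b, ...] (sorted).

DIRTY = [0]

0: W B0 -> L0 miss  d=D]
1: R B0 -> L0 hit  d=D]
2: W B0 -> L0 hit  d=D]
3: W B8 -> L0 miss wb->B0  d=D]
4: W B11 -> L3 miss  d=D]
5: W B11 -> L3 hit  d=D]
6: R B9 -> L1 miss  d=-]
7: W B0 -> L0 miss wb->B8  d=D]
8: W B10 -> L2 miss  d=D]
9: R B10 -> L2 hit  d=D]
10: R B0 -> L0 hit  d=D]
11: W B0 -> L0 hit  d=D]
12: R B6 -> L2 miss wb->B10  d=-]
13: R B7 -> L3 miss wb->B11  d=-]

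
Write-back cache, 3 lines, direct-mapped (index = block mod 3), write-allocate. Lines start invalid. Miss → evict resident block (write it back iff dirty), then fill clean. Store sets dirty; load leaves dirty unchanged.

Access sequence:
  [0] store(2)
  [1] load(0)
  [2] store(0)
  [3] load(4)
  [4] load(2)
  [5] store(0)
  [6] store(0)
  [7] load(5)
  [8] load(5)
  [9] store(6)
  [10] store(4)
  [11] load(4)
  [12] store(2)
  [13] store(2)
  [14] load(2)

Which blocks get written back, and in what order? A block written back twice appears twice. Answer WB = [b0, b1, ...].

0: W B2 → L2 miss [D]
1: R B0 → L0 miss [-]
2: W B0 → L0 hit [D]
3: R B4 → L1 miss [-]
4: R B2 → L2 hit [D]
5: W B0 → L0 hit [D]
6: W B0 → L0 hit [D]
7: R B5 → L2 miss wb→B2 [-]
8: R B5 → L2 hit [-]
9: W B6 → L0 miss wb→B0 [D]
10: W B4 → L1 hit [D]
11: R B4 → L1 hit [D]
12: W B2 → L2 miss [D]
13: W B2 → L2 hit [D]
14: R B2 → L2 hit [D]

WB = [2, 0]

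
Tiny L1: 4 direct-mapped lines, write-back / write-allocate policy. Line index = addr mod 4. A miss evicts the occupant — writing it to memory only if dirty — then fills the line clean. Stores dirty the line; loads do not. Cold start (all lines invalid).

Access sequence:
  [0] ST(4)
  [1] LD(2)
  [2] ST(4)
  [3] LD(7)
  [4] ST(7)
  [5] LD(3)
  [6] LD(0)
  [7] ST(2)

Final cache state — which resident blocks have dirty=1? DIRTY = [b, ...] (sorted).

  0 | W B4 → L0 miss [D]
  1 | R B2 → L2 miss [-]
  2 | W B4 → L0 hit [D]
  3 | R B7 → L3 miss [-]
  4 | W B7 → L3 hit [D]
  5 | R B3 → L3 miss wb→B7 [-]
  6 | R B0 → L0 miss wb→B4 [-]
  7 | W B2 → L2 hit [D]

DIRTY = [2]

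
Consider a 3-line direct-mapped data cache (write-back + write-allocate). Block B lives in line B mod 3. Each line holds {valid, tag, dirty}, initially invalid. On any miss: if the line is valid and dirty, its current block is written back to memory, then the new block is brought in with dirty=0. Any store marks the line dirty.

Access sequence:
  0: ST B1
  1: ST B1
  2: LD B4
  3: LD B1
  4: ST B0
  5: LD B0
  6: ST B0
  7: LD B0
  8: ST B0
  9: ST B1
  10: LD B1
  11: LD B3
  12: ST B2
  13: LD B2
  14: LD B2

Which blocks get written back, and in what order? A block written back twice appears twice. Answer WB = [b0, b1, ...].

0: W B1 -> L1 miss  d=D]
1: W B1 -> L1 hit  d=D]
2: R B4 -> L1 miss wb->B1  d=-]
3: R B1 -> L1 miss  d=-]
4: W B0 -> L0 miss  d=D]
5: R B0 -> L0 hit  d=D]
6: W B0 -> L0 hit  d=D]
7: R B0 -> L0 hit  d=D]
8: W B0 -> L0 hit  d=D]
9: W B1 -> L1 hit  d=D]
10: R B1 -> L1 hit  d=D]
11: R B3 -> L0 miss wb->B0  d=-]
12: W B2 -> L2 miss  d=D]
13: R B2 -> L2 hit  d=D]
14: R B2 -> L2 hit  d=D]

WB = [1, 0]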